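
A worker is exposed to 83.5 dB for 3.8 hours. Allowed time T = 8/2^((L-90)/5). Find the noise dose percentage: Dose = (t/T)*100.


T_allowed = 8 / 2^((83.5 - 90)/5) = 19.6983 hr
Dose = 3.8 / 19.6983 * 100 = 19.291 %


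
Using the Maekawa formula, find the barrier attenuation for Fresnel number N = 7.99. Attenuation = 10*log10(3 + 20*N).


3 + 20*N = 3 + 20*7.99 = 162.8
Att = 10*log10(162.8) = 22.117 dB


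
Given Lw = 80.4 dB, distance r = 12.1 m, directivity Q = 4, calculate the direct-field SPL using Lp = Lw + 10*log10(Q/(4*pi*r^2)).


4*pi*r^2 = 4*pi*12.1^2 = 1839.84 m^2
Q / (4*pi*r^2) = 4 / 1839.84 = 0.0021741
Lp = 80.4 + 10*log10(0.0021741) = 53.773 dB


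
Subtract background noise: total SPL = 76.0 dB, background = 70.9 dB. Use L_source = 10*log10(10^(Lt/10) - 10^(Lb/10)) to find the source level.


10^(76.0/10) = 3.98107e+07
10^(70.9/10) = 1.23027e+07
Difference = 3.98107e+07 - 1.23027e+07 = 2.7508e+07
L_source = 10*log10(2.7508e+07) = 74.395 dB


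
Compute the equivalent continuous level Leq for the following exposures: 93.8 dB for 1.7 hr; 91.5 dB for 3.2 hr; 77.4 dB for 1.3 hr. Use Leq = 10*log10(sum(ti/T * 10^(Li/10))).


T_total = 1.7 + 3.2 + 1.3 = 6.2 hr
(1.7/6.2) * 10^(93.8/10) = 6.57745e+08
(3.2/6.2) * 10^(91.5/10) = 7.29052e+08
(1.3/6.2) * 10^(77.4/10) = 1.15226e+07
Sum = 6.57745e+08 + 7.29052e+08 + 1.15226e+07 = 1.39832e+09
Leq = 10*log10(1.39832e+09) = 91.456 dB


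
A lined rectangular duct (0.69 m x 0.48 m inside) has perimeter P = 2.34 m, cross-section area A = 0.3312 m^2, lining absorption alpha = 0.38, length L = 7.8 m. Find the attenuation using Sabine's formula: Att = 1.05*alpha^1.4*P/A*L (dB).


alpha^1.4 = 0.38^1.4 = 0.258046
Attenuation rate = 1.05 * alpha^1.4 * P / A
= 1.05 * 0.258046 * 2.34 / 0.3312 = 1.91431 dB/m
Total Att = 1.91431 * 7.8 = 14.932 dB


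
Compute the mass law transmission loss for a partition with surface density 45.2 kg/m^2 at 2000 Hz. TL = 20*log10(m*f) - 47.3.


m * f = 45.2 * 2000 = 90400
20*log10(90400) = 99.1234 dB
TL = 99.1234 - 47.3 = 51.823 dB


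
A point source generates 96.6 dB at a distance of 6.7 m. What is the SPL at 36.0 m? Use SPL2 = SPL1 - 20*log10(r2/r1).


r2/r1 = 36.0/6.7 = 5.37313
Correction = 20*log10(5.37313) = 14.6045 dB
SPL2 = 96.6 - 14.6045 = 81.995 dB


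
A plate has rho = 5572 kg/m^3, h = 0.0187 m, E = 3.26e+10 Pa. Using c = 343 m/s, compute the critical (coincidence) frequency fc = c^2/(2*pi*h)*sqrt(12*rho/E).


12*rho/E = 12*5572/3.26e+10 = 2.05104e-06
sqrt(12*rho/E) = sqrt(2.05104e-06) = 0.00143215
c^2/(2*pi*h) = 343^2/(2*pi*0.0187) = 1.00131e+06
fc = 1.00131e+06 * 0.00143215 = 1434 Hz


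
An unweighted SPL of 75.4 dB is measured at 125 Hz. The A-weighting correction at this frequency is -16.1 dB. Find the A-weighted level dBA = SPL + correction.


A-weighting table: 125 Hz -> -16.1 dB correction
SPL_A = SPL + correction = 75.4 + (-16.1) = 59.3 dBA


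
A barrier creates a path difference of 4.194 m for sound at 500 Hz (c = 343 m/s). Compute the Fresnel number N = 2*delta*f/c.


N = 2*delta*f/c = 2*delta/lambda, where lambda = c/f
lambda = 343 / 500 = 0.686 m
N = 2 * 4.194 / 0.686 = 12.227


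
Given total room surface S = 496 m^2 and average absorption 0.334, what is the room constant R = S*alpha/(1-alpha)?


R = 496 * 0.334 / (1 - 0.334) = 248.74 m^2


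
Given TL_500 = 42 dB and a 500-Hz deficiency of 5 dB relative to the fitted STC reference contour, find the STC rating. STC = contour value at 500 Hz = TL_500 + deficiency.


By ASTM E413, STC = value of the fitted reference contour at 500 Hz.
Contour value at 500 Hz = TL_500 + deficiency = 42 + 5 = 47
STC = 47


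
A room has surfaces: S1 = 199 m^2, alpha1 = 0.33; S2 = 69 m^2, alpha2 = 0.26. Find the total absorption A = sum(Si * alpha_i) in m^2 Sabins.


199 * 0.33 = 65.67
69 * 0.26 = 17.94
A_total = 65.67 + 17.94 = 83.61 m^2


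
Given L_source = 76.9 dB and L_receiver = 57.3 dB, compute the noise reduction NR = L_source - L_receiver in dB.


NR = L_source - L_receiver (difference between source and receiving room levels)
NR = 76.9 - 57.3 = 19.6 dB


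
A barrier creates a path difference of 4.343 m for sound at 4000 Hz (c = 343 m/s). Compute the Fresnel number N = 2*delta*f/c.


N = 2*delta*f/c = 2*delta/lambda, where lambda = c/f
lambda = 343 / 4000 = 0.08575 m
N = 2 * 4.343 / 0.08575 = 101.29


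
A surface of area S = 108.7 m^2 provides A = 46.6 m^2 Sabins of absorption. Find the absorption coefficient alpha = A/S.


Absorption coefficient = absorbed power / incident power
alpha = A / S = 46.6 / 108.7 = 0.4287


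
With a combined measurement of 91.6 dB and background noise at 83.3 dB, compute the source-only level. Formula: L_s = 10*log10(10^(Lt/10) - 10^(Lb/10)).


10^(91.6/10) = 1.44544e+09
10^(83.3/10) = 2.13796e+08
Difference = 1.44544e+09 - 2.13796e+08 = 1.23164e+09
L_source = 10*log10(1.23164e+09) = 90.905 dB


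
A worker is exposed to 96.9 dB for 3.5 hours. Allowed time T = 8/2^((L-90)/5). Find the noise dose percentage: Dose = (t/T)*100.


T_allowed = 8 / 2^((96.9 - 90)/5) = 3.07375 hr
Dose = 3.5 / 3.07375 * 100 = 113.87 %


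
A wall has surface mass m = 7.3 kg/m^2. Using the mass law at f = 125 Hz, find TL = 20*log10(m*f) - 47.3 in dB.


m * f = 7.3 * 125 = 912.5
20*log10(912.5) = 59.2047 dB
TL = 59.2047 - 47.3 = 11.905 dB


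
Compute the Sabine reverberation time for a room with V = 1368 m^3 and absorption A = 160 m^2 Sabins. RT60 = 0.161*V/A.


RT60 = 0.161 * 1368 / 160 = 1.3766 s


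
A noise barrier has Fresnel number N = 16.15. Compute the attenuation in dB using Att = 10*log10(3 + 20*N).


3 + 20*N = 3 + 20*16.15 = 326
Att = 10*log10(326) = 25.132 dB


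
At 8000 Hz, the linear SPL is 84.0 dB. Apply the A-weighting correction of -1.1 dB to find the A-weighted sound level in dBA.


A-weighting table: 8000 Hz -> -1.1 dB correction
SPL_A = SPL + correction = 84.0 + (-1.1) = 82.9 dBA


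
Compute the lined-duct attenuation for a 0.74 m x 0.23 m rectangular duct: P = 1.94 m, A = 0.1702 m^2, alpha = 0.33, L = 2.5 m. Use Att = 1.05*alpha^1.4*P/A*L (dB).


alpha^1.4 = 0.33^1.4 = 0.211797
Attenuation rate = 1.05 * alpha^1.4 * P / A
= 1.05 * 0.211797 * 1.94 / 0.1702 = 2.53484 dB/m
Total Att = 2.53484 * 2.5 = 6.3371 dB


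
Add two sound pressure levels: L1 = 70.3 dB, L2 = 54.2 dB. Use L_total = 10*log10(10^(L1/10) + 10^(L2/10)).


10^(70.3/10) = 1.07152e+07
10^(54.2/10) = 263027
Sum = 1.07152e+07 + 263027 = 1.09782e+07
L_total = 10*log10(1.09782e+07) = 70.405 dB


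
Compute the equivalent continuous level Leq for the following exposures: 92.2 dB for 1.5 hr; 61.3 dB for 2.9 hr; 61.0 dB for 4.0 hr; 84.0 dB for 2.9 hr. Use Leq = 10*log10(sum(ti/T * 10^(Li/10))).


T_total = 1.5 + 2.9 + 4.0 + 2.9 = 11.3 hr
(1.5/11.3) * 10^(92.2/10) = 2.20299e+08
(2.9/11.3) * 10^(61.3/10) = 346194
(4.0/11.3) * 10^(61.0/10) = 445637
(2.9/11.3) * 10^(84.0/10) = 6.44643e+07
Sum = 2.20299e+08 + 346194 + 445637 + 6.44643e+07 = 2.85555e+08
Leq = 10*log10(2.85555e+08) = 84.557 dB


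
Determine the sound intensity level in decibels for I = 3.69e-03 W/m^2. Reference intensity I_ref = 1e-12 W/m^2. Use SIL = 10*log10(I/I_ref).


I / I_ref = 3.69e-03 / 1e-12 = 3.69e+09
SIL = 10 * log10(3.69e+09) = 95.67 dB


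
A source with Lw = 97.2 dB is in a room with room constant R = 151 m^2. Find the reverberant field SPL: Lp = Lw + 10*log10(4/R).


4/R = 4/151 = 0.0264901
Lp = 97.2 + 10*log10(0.0264901) = 81.431 dB


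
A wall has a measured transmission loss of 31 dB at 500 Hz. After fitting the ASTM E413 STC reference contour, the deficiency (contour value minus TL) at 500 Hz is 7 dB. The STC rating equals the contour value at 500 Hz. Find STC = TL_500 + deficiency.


By ASTM E413, STC = value of the fitted reference contour at 500 Hz.
Contour value at 500 Hz = TL_500 + deficiency = 31 + 7 = 38
STC = 38


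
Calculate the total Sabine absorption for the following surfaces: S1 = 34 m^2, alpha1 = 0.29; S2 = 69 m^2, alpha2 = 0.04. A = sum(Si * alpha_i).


34 * 0.29 = 9.86
69 * 0.04 = 2.76
A_total = 9.86 + 2.76 = 12.62 m^2


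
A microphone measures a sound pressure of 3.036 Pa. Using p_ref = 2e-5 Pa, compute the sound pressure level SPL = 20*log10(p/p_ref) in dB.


p / p_ref = 3.036 / 2e-5 = 151800
SPL = 20 * log10(151800) = 103.63 dB


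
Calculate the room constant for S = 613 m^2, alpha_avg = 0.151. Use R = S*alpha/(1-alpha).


R = 613 * 0.151 / (1 - 0.151) = 109.03 m^2


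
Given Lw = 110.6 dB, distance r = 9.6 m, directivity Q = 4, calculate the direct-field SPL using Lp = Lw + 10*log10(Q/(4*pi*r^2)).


4*pi*r^2 = 4*pi*9.6^2 = 1158.12 m^2
Q / (4*pi*r^2) = 4 / 1158.12 = 0.00345387
Lp = 110.6 + 10*log10(0.00345387) = 85.983 dB


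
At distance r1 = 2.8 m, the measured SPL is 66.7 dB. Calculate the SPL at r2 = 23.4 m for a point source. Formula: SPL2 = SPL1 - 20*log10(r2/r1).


r2/r1 = 23.4/2.8 = 8.35714
Correction = 20*log10(8.35714) = 18.4412 dB
SPL2 = 66.7 - 18.4412 = 48.259 dB


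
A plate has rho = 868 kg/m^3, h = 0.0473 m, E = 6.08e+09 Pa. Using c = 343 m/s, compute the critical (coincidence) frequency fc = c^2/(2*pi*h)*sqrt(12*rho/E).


12*rho/E = 12*868/6.08e+09 = 1.71316e-06
sqrt(12*rho/E) = sqrt(1.71316e-06) = 0.00130888
c^2/(2*pi*h) = 343^2/(2*pi*0.0473) = 395865
fc = 395865 * 0.00130888 = 518.14 Hz


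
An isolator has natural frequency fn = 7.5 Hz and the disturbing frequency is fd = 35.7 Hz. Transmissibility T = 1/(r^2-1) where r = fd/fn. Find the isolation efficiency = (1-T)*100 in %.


r = 35.7 / 7.5 = 4.76
r^2 - 1 = 4.76^2 - 1 = 21.6576
T = 1/21.6576 = 0.0461732
Efficiency = (1 - 0.0461732)*100 = 95.383 %


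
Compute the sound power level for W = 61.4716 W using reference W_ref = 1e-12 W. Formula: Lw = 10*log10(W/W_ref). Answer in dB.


W / W_ref = 61.4716 / 1e-12 = 6.14716e+13
Lw = 10 * log10(6.14716e+13) = 137.89 dB


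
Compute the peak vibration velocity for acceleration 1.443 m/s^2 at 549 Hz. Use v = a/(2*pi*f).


omega = 2*pi*f = 2*pi*549 = 3449.47 rad/s
v = a / omega = 1.443 / 3449.47 = 0.00041833 m/s


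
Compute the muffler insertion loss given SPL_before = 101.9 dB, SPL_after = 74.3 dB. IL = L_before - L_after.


Insertion loss = SPL without muffler - SPL with muffler
IL = 101.9 - 74.3 = 27.6 dB


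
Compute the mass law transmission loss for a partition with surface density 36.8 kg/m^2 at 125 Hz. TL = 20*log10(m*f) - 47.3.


m * f = 36.8 * 125 = 4600
20*log10(4600) = 73.2552 dB
TL = 73.2552 - 47.3 = 25.955 dB


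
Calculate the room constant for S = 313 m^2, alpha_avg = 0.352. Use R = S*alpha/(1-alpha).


R = 313 * 0.352 / (1 - 0.352) = 170.02 m^2


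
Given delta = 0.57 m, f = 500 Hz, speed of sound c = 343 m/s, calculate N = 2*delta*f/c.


N = 2*delta*f/c = 2*delta/lambda, where lambda = c/f
lambda = 343 / 500 = 0.686 m
N = 2 * 0.57 / 0.686 = 1.6618


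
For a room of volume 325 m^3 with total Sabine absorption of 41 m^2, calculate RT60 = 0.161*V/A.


RT60 = 0.161 * 325 / 41 = 1.2762 s


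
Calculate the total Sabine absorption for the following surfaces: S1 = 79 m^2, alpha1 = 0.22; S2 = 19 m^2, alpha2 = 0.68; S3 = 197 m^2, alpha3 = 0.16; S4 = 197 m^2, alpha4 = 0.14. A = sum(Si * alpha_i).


79 * 0.22 = 17.38
19 * 0.68 = 12.92
197 * 0.16 = 31.52
197 * 0.14 = 27.58
A_total = 17.38 + 12.92 + 31.52 + 27.58 = 89.4 m^2


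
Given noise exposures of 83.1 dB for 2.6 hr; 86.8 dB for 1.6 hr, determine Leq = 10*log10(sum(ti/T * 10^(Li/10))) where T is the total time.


T_total = 2.6 + 1.6 = 4.2 hr
(2.6/4.2) * 10^(83.1/10) = 1.26393e+08
(1.6/4.2) * 10^(86.8/10) = 1.82335e+08
Sum = 1.26393e+08 + 1.82335e+08 = 3.08728e+08
Leq = 10*log10(3.08728e+08) = 84.896 dB


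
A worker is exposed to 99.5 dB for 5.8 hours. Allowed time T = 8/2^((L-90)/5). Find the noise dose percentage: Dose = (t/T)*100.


T_allowed = 8 / 2^((99.5 - 90)/5) = 2.14355 hr
Dose = 5.8 / 2.14355 * 100 = 270.58 %


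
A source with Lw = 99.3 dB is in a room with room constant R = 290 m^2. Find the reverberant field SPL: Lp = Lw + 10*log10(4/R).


4/R = 4/290 = 0.0137931
Lp = 99.3 + 10*log10(0.0137931) = 80.697 dB


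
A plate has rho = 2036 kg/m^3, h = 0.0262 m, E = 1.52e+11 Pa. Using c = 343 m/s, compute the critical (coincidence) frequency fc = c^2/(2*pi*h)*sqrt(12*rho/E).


12*rho/E = 12*2036/1.52e+11 = 1.60737e-07
sqrt(12*rho/E) = sqrt(1.60737e-07) = 0.00040092
c^2/(2*pi*h) = 343^2/(2*pi*0.0262) = 714673
fc = 714673 * 0.00040092 = 286.53 Hz


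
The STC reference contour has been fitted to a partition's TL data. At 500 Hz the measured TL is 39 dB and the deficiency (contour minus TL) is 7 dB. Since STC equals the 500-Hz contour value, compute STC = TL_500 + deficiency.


By ASTM E413, STC = value of the fitted reference contour at 500 Hz.
Contour value at 500 Hz = TL_500 + deficiency = 39 + 7 = 46
STC = 46


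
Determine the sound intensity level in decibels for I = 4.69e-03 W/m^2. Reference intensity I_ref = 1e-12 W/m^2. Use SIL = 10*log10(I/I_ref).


I / I_ref = 4.69e-03 / 1e-12 = 4.69e+09
SIL = 10 * log10(4.69e+09) = 96.712 dB


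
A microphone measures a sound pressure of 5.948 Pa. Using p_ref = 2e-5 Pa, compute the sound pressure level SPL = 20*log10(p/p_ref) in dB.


p / p_ref = 5.948 / 2e-5 = 297400
SPL = 20 * log10(297400) = 109.47 dB


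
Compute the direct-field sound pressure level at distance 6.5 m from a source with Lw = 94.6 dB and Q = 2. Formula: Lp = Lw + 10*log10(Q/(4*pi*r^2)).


4*pi*r^2 = 4*pi*6.5^2 = 530.929 m^2
Q / (4*pi*r^2) = 2 / 530.929 = 0.00376698
Lp = 94.6 + 10*log10(0.00376698) = 70.36 dB


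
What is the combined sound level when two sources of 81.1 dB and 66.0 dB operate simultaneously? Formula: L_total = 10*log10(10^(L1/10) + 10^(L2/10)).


10^(81.1/10) = 1.28825e+08
10^(66.0/10) = 3.98107e+06
Sum = 1.28825e+08 + 3.98107e+06 = 1.32806e+08
L_total = 10*log10(1.32806e+08) = 81.232 dB


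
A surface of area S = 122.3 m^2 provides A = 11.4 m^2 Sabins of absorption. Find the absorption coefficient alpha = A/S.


Absorption coefficient = absorbed power / incident power
alpha = A / S = 11.4 / 122.3 = 0.093213


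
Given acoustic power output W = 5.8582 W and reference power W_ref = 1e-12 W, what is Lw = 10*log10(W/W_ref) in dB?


W / W_ref = 5.8582 / 1e-12 = 5.8582e+12
Lw = 10 * log10(5.8582e+12) = 127.68 dB


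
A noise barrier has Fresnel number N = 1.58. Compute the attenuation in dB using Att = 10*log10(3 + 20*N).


3 + 20*N = 3 + 20*1.58 = 34.6
Att = 10*log10(34.6) = 15.391 dB


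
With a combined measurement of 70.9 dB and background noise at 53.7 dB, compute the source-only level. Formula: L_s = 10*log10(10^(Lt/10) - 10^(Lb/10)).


10^(70.9/10) = 1.23027e+07
10^(53.7/10) = 234423
Difference = 1.23027e+07 - 234423 = 1.20683e+07
L_source = 10*log10(1.20683e+07) = 70.816 dB


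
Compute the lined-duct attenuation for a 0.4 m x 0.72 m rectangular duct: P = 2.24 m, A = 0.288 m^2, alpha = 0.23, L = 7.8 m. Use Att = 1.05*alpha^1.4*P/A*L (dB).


alpha^1.4 = 0.23^1.4 = 0.127767
Attenuation rate = 1.05 * alpha^1.4 * P / A
= 1.05 * 0.127767 * 2.24 / 0.288 = 1.04343 dB/m
Total Att = 1.04343 * 7.8 = 8.1388 dB


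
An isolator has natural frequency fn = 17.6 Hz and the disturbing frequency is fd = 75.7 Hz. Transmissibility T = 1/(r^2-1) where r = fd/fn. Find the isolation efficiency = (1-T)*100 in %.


r = 75.7 / 17.6 = 4.30114
r^2 - 1 = 4.30114^2 - 1 = 17.4998
T = 1/17.4998 = 0.0571435
Efficiency = (1 - 0.0571435)*100 = 94.286 %


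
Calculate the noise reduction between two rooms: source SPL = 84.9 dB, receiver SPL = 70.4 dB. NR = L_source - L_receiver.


NR = L_source - L_receiver (difference between source and receiving room levels)
NR = 84.9 - 70.4 = 14.5 dB


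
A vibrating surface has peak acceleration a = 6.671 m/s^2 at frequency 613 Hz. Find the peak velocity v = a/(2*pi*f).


omega = 2*pi*f = 2*pi*613 = 3851.59 rad/s
v = a / omega = 6.671 / 3851.59 = 0.001732 m/s


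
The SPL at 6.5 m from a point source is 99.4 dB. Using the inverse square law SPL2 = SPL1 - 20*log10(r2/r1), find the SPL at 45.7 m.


r2/r1 = 45.7/6.5 = 7.03077
Correction = 20*log10(7.03077) = 16.9401 dB
SPL2 = 99.4 - 16.9401 = 82.46 dB


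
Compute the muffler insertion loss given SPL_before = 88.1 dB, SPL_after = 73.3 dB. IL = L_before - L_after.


Insertion loss = SPL without muffler - SPL with muffler
IL = 88.1 - 73.3 = 14.8 dB


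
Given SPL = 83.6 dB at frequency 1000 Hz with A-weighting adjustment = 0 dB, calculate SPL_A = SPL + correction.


A-weighting table: 1000 Hz -> 0 dB correction
SPL_A = SPL + correction = 83.6 + (0) = 83.6 dBA


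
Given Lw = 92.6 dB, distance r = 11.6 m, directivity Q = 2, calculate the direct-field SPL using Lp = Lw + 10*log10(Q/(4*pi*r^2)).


4*pi*r^2 = 4*pi*11.6^2 = 1690.93 m^2
Q / (4*pi*r^2) = 2 / 1690.93 = 0.00118278
Lp = 92.6 + 10*log10(0.00118278) = 63.329 dB


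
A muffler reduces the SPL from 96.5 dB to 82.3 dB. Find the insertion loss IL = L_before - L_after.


Insertion loss = SPL without muffler - SPL with muffler
IL = 96.5 - 82.3 = 14.2 dB


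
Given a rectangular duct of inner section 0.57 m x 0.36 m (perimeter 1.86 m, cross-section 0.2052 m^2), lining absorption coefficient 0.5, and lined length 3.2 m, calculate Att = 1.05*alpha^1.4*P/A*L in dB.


alpha^1.4 = 0.5^1.4 = 0.378929
Attenuation rate = 1.05 * alpha^1.4 * P / A
= 1.05 * 0.378929 * 1.86 / 0.2052 = 3.60647 dB/m
Total Att = 3.60647 * 3.2 = 11.541 dB


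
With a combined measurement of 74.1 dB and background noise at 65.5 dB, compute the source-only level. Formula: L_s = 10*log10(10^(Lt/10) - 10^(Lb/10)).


10^(74.1/10) = 2.5704e+07
10^(65.5/10) = 3.54813e+06
Difference = 2.5704e+07 - 3.54813e+06 = 2.21559e+07
L_source = 10*log10(2.21559e+07) = 73.455 dB


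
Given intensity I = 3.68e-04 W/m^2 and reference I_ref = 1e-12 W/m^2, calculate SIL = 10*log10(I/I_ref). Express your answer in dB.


I / I_ref = 3.68e-04 / 1e-12 = 3.68e+08
SIL = 10 * log10(3.68e+08) = 85.658 dB


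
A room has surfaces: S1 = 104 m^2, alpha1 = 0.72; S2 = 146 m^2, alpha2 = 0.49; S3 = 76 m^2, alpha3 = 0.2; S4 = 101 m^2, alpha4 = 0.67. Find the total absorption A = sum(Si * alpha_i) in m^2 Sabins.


104 * 0.72 = 74.88
146 * 0.49 = 71.54
76 * 0.2 = 15.2
101 * 0.67 = 67.67
A_total = 74.88 + 71.54 + 15.2 + 67.67 = 229.29 m^2


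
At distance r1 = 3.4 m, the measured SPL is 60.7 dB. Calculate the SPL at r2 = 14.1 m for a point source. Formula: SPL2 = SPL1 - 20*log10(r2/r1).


r2/r1 = 14.1/3.4 = 4.14706
Correction = 20*log10(4.14706) = 12.3548 dB
SPL2 = 60.7 - 12.3548 = 48.345 dB


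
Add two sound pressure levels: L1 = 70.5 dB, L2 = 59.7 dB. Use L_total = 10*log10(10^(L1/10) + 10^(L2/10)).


10^(70.5/10) = 1.12202e+07
10^(59.7/10) = 933254
Sum = 1.12202e+07 + 933254 = 1.21535e+07
L_total = 10*log10(1.21535e+07) = 70.847 dB


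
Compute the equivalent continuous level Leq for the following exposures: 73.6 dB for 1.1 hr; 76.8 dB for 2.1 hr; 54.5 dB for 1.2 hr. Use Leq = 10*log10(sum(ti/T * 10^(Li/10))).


T_total = 1.1 + 2.1 + 1.2 = 4.4 hr
(1.1/4.4) * 10^(73.6/10) = 5.72717e+06
(2.1/4.4) * 10^(76.8/10) = 2.28437e+07
(1.2/4.4) * 10^(54.5/10) = 76865
Sum = 5.72717e+06 + 2.28437e+07 + 76865 = 2.86477e+07
Leq = 10*log10(2.86477e+07) = 74.571 dB


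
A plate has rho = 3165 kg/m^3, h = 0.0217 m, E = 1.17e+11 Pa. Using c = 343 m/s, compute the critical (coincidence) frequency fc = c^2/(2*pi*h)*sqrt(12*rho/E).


12*rho/E = 12*3165/1.17e+11 = 3.24615e-07
sqrt(12*rho/E) = sqrt(3.24615e-07) = 0.00056975
c^2/(2*pi*h) = 343^2/(2*pi*0.0217) = 862876
fc = 862876 * 0.00056975 = 491.62 Hz


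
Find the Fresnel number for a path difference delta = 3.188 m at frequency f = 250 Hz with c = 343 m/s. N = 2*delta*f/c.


N = 2*delta*f/c = 2*delta/lambda, where lambda = c/f
lambda = 343 / 250 = 1.372 m
N = 2 * 3.188 / 1.372 = 4.6472


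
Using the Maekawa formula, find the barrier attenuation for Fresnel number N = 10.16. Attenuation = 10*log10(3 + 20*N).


3 + 20*N = 3 + 20*10.16 = 206.2
Att = 10*log10(206.2) = 23.143 dB


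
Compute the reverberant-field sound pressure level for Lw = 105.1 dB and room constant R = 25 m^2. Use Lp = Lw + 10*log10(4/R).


4/R = 4/25 = 0.16
Lp = 105.1 + 10*log10(0.16) = 97.141 dB


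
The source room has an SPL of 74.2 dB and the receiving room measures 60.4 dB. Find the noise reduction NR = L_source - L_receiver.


NR = L_source - L_receiver (difference between source and receiving room levels)
NR = 74.2 - 60.4 = 13.8 dB


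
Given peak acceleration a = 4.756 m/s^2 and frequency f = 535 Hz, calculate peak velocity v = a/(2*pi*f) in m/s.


omega = 2*pi*f = 2*pi*535 = 3361.5 rad/s
v = a / omega = 4.756 / 3361.5 = 0.0014148 m/s


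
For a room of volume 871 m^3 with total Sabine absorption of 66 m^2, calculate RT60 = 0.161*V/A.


RT60 = 0.161 * 871 / 66 = 2.1247 s


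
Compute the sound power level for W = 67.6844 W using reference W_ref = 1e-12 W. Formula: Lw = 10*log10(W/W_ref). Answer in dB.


W / W_ref = 67.6844 / 1e-12 = 6.76844e+13
Lw = 10 * log10(6.76844e+13) = 138.3 dB


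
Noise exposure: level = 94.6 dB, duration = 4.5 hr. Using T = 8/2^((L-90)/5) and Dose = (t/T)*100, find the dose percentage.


T_allowed = 8 / 2^((94.6 - 90)/5) = 4.22807 hr
Dose = 4.5 / 4.22807 * 100 = 106.43 %


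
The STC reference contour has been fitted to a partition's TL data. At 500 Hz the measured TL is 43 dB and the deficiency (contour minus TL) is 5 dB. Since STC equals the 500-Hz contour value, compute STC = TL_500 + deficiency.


By ASTM E413, STC = value of the fitted reference contour at 500 Hz.
Contour value at 500 Hz = TL_500 + deficiency = 43 + 5 = 48
STC = 48


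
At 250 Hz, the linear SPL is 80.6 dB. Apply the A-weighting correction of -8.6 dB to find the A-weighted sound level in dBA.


A-weighting table: 250 Hz -> -8.6 dB correction
SPL_A = SPL + correction = 80.6 + (-8.6) = 72 dBA


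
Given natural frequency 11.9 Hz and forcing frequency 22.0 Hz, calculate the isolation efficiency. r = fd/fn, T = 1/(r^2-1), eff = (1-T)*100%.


r = 22.0 / 11.9 = 1.84874
r^2 - 1 = 1.84874^2 - 1 = 2.41784
T = 1/2.41784 = 0.413592
Efficiency = (1 - 0.413592)*100 = 58.641 %


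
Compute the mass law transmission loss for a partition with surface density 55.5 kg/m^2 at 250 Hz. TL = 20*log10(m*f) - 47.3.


m * f = 55.5 * 250 = 13875
20*log10(13875) = 82.8447 dB
TL = 82.8447 - 47.3 = 35.545 dB


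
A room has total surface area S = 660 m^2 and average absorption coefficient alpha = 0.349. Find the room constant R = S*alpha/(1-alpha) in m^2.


R = 660 * 0.349 / (1 - 0.349) = 353.82 m^2


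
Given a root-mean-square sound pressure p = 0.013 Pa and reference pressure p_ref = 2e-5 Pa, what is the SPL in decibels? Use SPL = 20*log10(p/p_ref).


p / p_ref = 0.013 / 2e-5 = 650
SPL = 20 * log10(650) = 56.258 dB


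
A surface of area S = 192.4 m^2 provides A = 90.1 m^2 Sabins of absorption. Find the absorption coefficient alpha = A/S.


Absorption coefficient = absorbed power / incident power
alpha = A / S = 90.1 / 192.4 = 0.4683


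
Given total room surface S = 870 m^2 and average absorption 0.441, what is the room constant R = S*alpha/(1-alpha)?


R = 870 * 0.441 / (1 - 0.441) = 686.35 m^2


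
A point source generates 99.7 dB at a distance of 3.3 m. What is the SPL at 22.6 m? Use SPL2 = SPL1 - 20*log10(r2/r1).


r2/r1 = 22.6/3.3 = 6.84848
Correction = 20*log10(6.84848) = 16.7119 dB
SPL2 = 99.7 - 16.7119 = 82.988 dB


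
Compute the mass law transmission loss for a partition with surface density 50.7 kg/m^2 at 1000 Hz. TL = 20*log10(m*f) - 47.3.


m * f = 50.7 * 1000 = 50700
20*log10(50700) = 94.1002 dB
TL = 94.1002 - 47.3 = 46.8 dB


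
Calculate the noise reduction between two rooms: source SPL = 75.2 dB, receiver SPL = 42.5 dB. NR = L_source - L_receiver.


NR = L_source - L_receiver (difference between source and receiving room levels)
NR = 75.2 - 42.5 = 32.7 dB


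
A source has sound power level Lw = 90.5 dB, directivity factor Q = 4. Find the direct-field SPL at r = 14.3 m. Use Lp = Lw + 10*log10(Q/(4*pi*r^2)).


4*pi*r^2 = 4*pi*14.3^2 = 2569.7 m^2
Q / (4*pi*r^2) = 4 / 2569.7 = 0.0015566
Lp = 90.5 + 10*log10(0.0015566) = 62.422 dB


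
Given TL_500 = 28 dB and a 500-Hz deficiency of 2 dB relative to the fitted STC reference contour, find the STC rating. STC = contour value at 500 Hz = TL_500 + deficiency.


By ASTM E413, STC = value of the fitted reference contour at 500 Hz.
Contour value at 500 Hz = TL_500 + deficiency = 28 + 2 = 30
STC = 30


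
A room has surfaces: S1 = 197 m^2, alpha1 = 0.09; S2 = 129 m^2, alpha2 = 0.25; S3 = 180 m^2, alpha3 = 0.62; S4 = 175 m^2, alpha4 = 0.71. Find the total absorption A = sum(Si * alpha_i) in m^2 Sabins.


197 * 0.09 = 17.73
129 * 0.25 = 32.25
180 * 0.62 = 111.6
175 * 0.71 = 124.25
A_total = 17.73 + 32.25 + 111.6 + 124.25 = 285.83 m^2


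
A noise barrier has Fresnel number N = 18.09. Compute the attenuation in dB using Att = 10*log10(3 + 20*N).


3 + 20*N = 3 + 20*18.09 = 364.8
Att = 10*log10(364.8) = 25.621 dB


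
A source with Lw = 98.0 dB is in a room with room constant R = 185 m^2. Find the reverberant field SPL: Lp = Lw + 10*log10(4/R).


4/R = 4/185 = 0.0216216
Lp = 98.0 + 10*log10(0.0216216) = 81.349 dB


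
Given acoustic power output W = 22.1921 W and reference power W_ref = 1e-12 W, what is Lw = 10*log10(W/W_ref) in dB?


W / W_ref = 22.1921 / 1e-12 = 2.21921e+13
Lw = 10 * log10(2.21921e+13) = 133.46 dB


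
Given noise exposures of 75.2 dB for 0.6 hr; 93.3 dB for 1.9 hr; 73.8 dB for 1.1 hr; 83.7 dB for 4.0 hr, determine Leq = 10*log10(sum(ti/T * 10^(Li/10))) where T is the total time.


T_total = 0.6 + 1.9 + 1.1 + 4.0 = 7.6 hr
(0.6/7.6) * 10^(75.2/10) = 2.61419e+06
(1.9/7.6) * 10^(93.3/10) = 5.34491e+08
(1.1/7.6) * 10^(73.8/10) = 3.472e+06
(4.0/7.6) * 10^(83.7/10) = 1.2338e+08
Sum = 2.61419e+06 + 5.34491e+08 + 3.472e+06 + 1.2338e+08 = 6.63957e+08
Leq = 10*log10(6.63957e+08) = 88.221 dB


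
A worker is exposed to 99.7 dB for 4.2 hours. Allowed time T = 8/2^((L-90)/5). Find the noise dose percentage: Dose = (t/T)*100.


T_allowed = 8 / 2^((99.7 - 90)/5) = 2.08493 hr
Dose = 4.2 / 2.08493 * 100 = 201.45 %


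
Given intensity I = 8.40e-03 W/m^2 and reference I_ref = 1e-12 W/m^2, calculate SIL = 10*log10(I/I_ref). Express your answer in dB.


I / I_ref = 8.40e-03 / 1e-12 = 8.4e+09
SIL = 10 * log10(8.4e+09) = 99.243 dB


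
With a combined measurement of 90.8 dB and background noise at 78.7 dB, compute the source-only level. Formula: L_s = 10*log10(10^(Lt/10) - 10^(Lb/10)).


10^(90.8/10) = 1.20226e+09
10^(78.7/10) = 7.4131e+07
Difference = 1.20226e+09 - 7.4131e+07 = 1.12813e+09
L_source = 10*log10(1.12813e+09) = 90.524 dB


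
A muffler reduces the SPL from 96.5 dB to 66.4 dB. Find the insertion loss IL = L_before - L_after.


Insertion loss = SPL without muffler - SPL with muffler
IL = 96.5 - 66.4 = 30.1 dB


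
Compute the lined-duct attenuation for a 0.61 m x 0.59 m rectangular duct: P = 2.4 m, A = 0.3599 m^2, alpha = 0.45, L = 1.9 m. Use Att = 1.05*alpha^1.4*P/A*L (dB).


alpha^1.4 = 0.45^1.4 = 0.326962
Attenuation rate = 1.05 * alpha^1.4 * P / A
= 1.05 * 0.326962 * 2.4 / 0.3599 = 2.28937 dB/m
Total Att = 2.28937 * 1.9 = 4.3498 dB


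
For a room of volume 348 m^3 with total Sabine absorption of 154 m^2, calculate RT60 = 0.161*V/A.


RT60 = 0.161 * 348 / 154 = 0.36382 s


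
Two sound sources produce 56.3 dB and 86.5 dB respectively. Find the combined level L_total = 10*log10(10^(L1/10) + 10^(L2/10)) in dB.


10^(56.3/10) = 426580
10^(86.5/10) = 4.46684e+08
Sum = 426580 + 4.46684e+08 = 4.47111e+08
L_total = 10*log10(4.47111e+08) = 86.504 dB


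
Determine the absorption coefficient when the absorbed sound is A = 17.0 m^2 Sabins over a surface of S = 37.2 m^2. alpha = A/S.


Absorption coefficient = absorbed power / incident power
alpha = A / S = 17.0 / 37.2 = 0.45699


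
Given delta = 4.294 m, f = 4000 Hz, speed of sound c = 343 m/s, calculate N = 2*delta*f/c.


N = 2*delta*f/c = 2*delta/lambda, where lambda = c/f
lambda = 343 / 4000 = 0.08575 m
N = 2 * 4.294 / 0.08575 = 100.15


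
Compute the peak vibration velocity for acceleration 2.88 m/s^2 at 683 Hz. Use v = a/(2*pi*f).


omega = 2*pi*f = 2*pi*683 = 4291.42 rad/s
v = a / omega = 2.88 / 4291.42 = 0.00067111 m/s


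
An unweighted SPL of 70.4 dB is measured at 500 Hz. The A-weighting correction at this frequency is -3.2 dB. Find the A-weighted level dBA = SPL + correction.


A-weighting table: 500 Hz -> -3.2 dB correction
SPL_A = SPL + correction = 70.4 + (-3.2) = 67.2 dBA


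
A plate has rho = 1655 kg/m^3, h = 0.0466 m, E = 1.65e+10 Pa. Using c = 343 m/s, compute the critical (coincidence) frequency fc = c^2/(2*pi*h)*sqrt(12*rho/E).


12*rho/E = 12*1655/1.65e+10 = 1.20364e-06
sqrt(12*rho/E) = sqrt(1.20364e-06) = 0.00109711
c^2/(2*pi*h) = 343^2/(2*pi*0.0466) = 401812
fc = 401812 * 0.00109711 = 440.83 Hz


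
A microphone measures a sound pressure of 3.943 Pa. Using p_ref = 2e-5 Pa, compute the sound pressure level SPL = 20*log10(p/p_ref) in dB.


p / p_ref = 3.943 / 2e-5 = 197150
SPL = 20 * log10(197150) = 105.9 dB


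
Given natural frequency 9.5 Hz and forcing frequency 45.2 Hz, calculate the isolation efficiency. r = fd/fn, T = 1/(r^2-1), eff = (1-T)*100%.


r = 45.2 / 9.5 = 4.75789
r^2 - 1 = 4.75789^2 - 1 = 21.6375
T = 1/21.6375 = 0.0462161
Efficiency = (1 - 0.0462161)*100 = 95.378 %


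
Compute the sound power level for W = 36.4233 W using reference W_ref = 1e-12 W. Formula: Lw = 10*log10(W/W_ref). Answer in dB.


W / W_ref = 36.4233 / 1e-12 = 3.64233e+13
Lw = 10 * log10(3.64233e+13) = 135.61 dB


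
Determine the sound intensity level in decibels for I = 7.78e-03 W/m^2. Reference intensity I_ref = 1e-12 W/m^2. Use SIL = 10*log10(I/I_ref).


I / I_ref = 7.78e-03 / 1e-12 = 7.78e+09
SIL = 10 * log10(7.78e+09) = 98.91 dB


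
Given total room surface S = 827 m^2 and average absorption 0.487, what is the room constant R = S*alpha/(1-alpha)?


R = 827 * 0.487 / (1 - 0.487) = 785.09 m^2


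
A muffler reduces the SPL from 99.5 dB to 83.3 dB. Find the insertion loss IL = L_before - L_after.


Insertion loss = SPL without muffler - SPL with muffler
IL = 99.5 - 83.3 = 16.2 dB


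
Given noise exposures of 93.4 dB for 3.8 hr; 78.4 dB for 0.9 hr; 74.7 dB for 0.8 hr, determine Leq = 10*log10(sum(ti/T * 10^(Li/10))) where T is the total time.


T_total = 3.8 + 0.9 + 0.8 = 5.5 hr
(3.8/5.5) * 10^(93.4/10) = 1.51154e+09
(0.9/5.5) * 10^(78.4/10) = 1.13209e+07
(0.8/5.5) * 10^(74.7/10) = 4.29267e+06
Sum = 1.51154e+09 + 1.13209e+07 + 4.29267e+06 = 1.52715e+09
Leq = 10*log10(1.52715e+09) = 91.839 dB


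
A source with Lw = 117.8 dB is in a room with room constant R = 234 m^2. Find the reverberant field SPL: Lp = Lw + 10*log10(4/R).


4/R = 4/234 = 0.017094
Lp = 117.8 + 10*log10(0.017094) = 100.13 dB


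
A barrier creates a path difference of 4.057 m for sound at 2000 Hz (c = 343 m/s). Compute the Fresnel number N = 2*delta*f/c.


N = 2*delta*f/c = 2*delta/lambda, where lambda = c/f
lambda = 343 / 2000 = 0.1715 m
N = 2 * 4.057 / 0.1715 = 47.312


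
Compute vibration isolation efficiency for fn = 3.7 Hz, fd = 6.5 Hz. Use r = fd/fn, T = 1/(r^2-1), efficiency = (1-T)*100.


r = 6.5 / 3.7 = 1.75676
r^2 - 1 = 1.75676^2 - 1 = 2.08621
T = 1/2.08621 = 0.479338
Efficiency = (1 - 0.479338)*100 = 52.066 %


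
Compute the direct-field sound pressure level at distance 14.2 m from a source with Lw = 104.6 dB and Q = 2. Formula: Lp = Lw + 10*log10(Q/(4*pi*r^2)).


4*pi*r^2 = 4*pi*14.2^2 = 2533.88 m^2
Q / (4*pi*r^2) = 2 / 2533.88 = 0.000789303
Lp = 104.6 + 10*log10(0.000789303) = 73.572 dB


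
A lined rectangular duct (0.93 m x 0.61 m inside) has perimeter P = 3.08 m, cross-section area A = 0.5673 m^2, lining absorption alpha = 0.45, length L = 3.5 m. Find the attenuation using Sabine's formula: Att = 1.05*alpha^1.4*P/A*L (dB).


alpha^1.4 = 0.45^1.4 = 0.326962
Attenuation rate = 1.05 * alpha^1.4 * P / A
= 1.05 * 0.326962 * 3.08 / 0.5673 = 1.86391 dB/m
Total Att = 1.86391 * 3.5 = 6.5237 dB


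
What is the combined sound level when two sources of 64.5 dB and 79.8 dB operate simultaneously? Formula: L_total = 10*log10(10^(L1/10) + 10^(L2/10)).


10^(64.5/10) = 2.81838e+06
10^(79.8/10) = 9.54993e+07
Sum = 2.81838e+06 + 9.54993e+07 = 9.83177e+07
L_total = 10*log10(9.83177e+07) = 79.926 dB


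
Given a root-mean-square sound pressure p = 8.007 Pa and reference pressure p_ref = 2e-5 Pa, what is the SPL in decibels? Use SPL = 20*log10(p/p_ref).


p / p_ref = 8.007 / 2e-5 = 400350
SPL = 20 * log10(400350) = 112.05 dB


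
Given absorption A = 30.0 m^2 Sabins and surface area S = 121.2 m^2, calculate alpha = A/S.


Absorption coefficient = absorbed power / incident power
alpha = A / S = 30.0 / 121.2 = 0.24752


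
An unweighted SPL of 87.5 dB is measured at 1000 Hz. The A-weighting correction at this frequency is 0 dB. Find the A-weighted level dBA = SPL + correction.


A-weighting table: 1000 Hz -> 0 dB correction
SPL_A = SPL + correction = 87.5 + (0) = 87.5 dBA


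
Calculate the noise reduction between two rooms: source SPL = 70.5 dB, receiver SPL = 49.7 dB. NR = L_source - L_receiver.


NR = L_source - L_receiver (difference between source and receiving room levels)
NR = 70.5 - 49.7 = 20.8 dB


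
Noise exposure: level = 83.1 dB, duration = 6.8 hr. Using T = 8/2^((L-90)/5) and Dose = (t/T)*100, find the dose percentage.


T_allowed = 8 / 2^((83.1 - 90)/5) = 20.8215 hr
Dose = 6.8 / 20.8215 * 100 = 32.659 %


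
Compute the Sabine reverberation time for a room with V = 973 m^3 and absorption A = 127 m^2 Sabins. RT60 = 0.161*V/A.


RT60 = 0.161 * 973 / 127 = 1.2335 s


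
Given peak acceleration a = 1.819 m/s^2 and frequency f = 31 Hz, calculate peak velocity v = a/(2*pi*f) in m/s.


omega = 2*pi*f = 2*pi*31 = 194.779 rad/s
v = a / omega = 1.819 / 194.779 = 0.0093388 m/s


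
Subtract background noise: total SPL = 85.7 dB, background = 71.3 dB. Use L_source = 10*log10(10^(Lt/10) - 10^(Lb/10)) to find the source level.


10^(85.7/10) = 3.71535e+08
10^(71.3/10) = 1.34896e+07
Difference = 3.71535e+08 - 1.34896e+07 = 3.58045e+08
L_source = 10*log10(3.58045e+08) = 85.539 dB


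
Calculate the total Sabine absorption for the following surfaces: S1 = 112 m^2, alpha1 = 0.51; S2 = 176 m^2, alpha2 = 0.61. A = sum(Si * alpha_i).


112 * 0.51 = 57.12
176 * 0.61 = 107.36
A_total = 57.12 + 107.36 = 164.48 m^2


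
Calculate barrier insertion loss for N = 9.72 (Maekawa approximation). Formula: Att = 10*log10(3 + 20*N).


3 + 20*N = 3 + 20*9.72 = 197.4
Att = 10*log10(197.4) = 22.953 dB


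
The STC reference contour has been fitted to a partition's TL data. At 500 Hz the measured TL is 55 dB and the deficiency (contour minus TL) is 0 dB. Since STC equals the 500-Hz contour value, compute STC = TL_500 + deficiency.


By ASTM E413, STC = value of the fitted reference contour at 500 Hz.
Contour value at 500 Hz = TL_500 + deficiency = 55 + 0 = 55
STC = 55


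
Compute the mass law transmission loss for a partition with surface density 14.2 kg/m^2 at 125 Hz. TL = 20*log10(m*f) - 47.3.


m * f = 14.2 * 125 = 1775
20*log10(1775) = 64.984 dB
TL = 64.984 - 47.3 = 17.684 dB


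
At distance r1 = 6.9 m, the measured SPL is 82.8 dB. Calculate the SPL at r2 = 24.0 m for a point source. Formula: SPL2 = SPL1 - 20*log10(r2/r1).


r2/r1 = 24.0/6.9 = 3.47826
Correction = 20*log10(3.47826) = 10.8272 dB
SPL2 = 82.8 - 10.8272 = 71.973 dB


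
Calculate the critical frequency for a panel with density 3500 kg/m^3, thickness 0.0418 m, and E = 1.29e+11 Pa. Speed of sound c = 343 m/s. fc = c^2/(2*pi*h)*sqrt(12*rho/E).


12*rho/E = 12*3500/1.29e+11 = 3.25581e-07
sqrt(12*rho/E) = sqrt(3.25581e-07) = 0.000570597
c^2/(2*pi*h) = 343^2/(2*pi*0.0418) = 447953
fc = 447953 * 0.000570597 = 255.6 Hz


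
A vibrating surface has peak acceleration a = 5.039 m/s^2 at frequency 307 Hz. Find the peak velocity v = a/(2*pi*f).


omega = 2*pi*f = 2*pi*307 = 1928.94 rad/s
v = a / omega = 5.039 / 1928.94 = 0.0026123 m/s


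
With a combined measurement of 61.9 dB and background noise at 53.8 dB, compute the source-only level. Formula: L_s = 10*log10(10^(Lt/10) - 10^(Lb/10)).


10^(61.9/10) = 1.54882e+06
10^(53.8/10) = 239883
Difference = 1.54882e+06 - 239883 = 1.30894e+06
L_source = 10*log10(1.30894e+06) = 61.169 dB


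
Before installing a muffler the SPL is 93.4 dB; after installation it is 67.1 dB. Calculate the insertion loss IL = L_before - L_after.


Insertion loss = SPL without muffler - SPL with muffler
IL = 93.4 - 67.1 = 26.3 dB


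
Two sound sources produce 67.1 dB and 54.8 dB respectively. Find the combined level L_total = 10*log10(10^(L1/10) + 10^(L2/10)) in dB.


10^(67.1/10) = 5.12861e+06
10^(54.8/10) = 301995
Sum = 5.12861e+06 + 301995 = 5.4306e+06
L_total = 10*log10(5.4306e+06) = 67.348 dB


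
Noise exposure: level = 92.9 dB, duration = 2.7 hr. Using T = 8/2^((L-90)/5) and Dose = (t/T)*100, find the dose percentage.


T_allowed = 8 / 2^((92.9 - 90)/5) = 5.35171 hr
Dose = 2.7 / 5.35171 * 100 = 50.451 %


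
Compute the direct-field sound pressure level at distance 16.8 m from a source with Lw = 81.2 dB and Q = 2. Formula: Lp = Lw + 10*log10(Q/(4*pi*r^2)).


4*pi*r^2 = 4*pi*16.8^2 = 3546.73 m^2
Q / (4*pi*r^2) = 2 / 3546.73 = 0.0005639
Lp = 81.2 + 10*log10(0.0005639) = 48.712 dB


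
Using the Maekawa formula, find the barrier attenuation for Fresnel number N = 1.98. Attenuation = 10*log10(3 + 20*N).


3 + 20*N = 3 + 20*1.98 = 42.6
Att = 10*log10(42.6) = 16.294 dB


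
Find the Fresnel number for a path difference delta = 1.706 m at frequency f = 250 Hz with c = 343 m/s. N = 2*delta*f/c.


N = 2*delta*f/c = 2*delta/lambda, where lambda = c/f
lambda = 343 / 250 = 1.372 m
N = 2 * 1.706 / 1.372 = 2.4869


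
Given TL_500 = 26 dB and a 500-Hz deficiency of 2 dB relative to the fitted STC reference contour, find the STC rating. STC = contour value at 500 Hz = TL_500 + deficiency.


By ASTM E413, STC = value of the fitted reference contour at 500 Hz.
Contour value at 500 Hz = TL_500 + deficiency = 26 + 2 = 28
STC = 28


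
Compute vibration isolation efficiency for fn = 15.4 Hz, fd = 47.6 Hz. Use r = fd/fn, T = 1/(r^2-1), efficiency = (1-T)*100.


r = 47.6 / 15.4 = 3.09091
r^2 - 1 = 3.09091^2 - 1 = 8.55372
T = 1/8.55372 = 0.116908
Efficiency = (1 - 0.116908)*100 = 88.309 %


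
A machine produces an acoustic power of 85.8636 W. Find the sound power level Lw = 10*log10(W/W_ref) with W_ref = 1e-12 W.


W / W_ref = 85.8636 / 1e-12 = 8.58636e+13
Lw = 10 * log10(8.58636e+13) = 139.34 dB


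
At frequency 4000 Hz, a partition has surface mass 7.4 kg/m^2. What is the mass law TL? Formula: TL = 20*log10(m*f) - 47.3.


m * f = 7.4 * 4000 = 29600
20*log10(29600) = 89.4258 dB
TL = 89.4258 - 47.3 = 42.126 dB


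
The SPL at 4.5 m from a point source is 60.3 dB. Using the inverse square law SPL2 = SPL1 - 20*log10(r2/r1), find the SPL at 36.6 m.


r2/r1 = 36.6/4.5 = 8.13333
Correction = 20*log10(8.13333) = 18.2054 dB
SPL2 = 60.3 - 18.2054 = 42.095 dB


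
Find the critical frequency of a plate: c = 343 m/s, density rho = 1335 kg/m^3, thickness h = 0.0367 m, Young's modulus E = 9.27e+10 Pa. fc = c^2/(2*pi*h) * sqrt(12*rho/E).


12*rho/E = 12*1335/9.27e+10 = 1.72816e-07
sqrt(12*rho/E) = sqrt(1.72816e-07) = 0.000415711
c^2/(2*pi*h) = 343^2/(2*pi*0.0367) = 510202
fc = 510202 * 0.000415711 = 212.1 Hz


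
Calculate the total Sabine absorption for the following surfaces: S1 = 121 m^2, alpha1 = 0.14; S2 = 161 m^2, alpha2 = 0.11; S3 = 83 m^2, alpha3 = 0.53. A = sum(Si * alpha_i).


121 * 0.14 = 16.94
161 * 0.11 = 17.71
83 * 0.53 = 43.99
A_total = 16.94 + 17.71 + 43.99 = 78.64 m^2
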